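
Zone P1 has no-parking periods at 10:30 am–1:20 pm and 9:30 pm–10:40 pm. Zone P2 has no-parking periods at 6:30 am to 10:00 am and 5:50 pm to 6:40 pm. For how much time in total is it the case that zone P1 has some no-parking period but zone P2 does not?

4 h

A \ B = 10:30 am-1:20 pm, 9:30 pm-10:40 pm.
Total: 2 h 50 min + 1 h 10 min = 4 h.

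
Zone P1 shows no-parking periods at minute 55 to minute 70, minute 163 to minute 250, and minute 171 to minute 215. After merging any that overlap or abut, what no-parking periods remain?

minute 55 to minute 70, minute 163 to minute 250

minute 163 to minute 250 is disjoint → start new block.
minute 171 to minute 215 overlaps/touches minute 163 to minute 250 → extend to minute 163 to minute 250.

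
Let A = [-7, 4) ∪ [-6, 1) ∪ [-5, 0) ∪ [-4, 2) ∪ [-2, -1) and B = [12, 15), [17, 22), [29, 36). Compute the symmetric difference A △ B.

[-7, 4) ∪ [12, 15) ∪ [17, 22) ∪ [29, 36)

First set merges to [-7, 4).
A but not B: [-7, 4).
B but not A: [12, 15), [17, 22), [29, 36).
Combining gives A △ B.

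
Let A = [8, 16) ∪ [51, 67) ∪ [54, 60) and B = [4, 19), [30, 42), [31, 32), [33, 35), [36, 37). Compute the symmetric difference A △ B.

[4, 8) ∪ [16, 19) ∪ [30, 42) ∪ [51, 67)

A, merged: [8, 16), [51, 67).
B, merged: [4, 19), [30, 42).
A but not B: [51, 67).
B but not A: [4, 8), [16, 19), [30, 42).
Combining gives A △ B.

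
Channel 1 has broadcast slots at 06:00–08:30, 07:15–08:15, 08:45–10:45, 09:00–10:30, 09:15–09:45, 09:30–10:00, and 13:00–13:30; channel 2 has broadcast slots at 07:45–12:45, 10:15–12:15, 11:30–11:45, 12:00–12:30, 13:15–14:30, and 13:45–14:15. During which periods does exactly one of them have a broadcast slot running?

A, merged: 06:00-08:30, 08:45-10:45, 13:00-13:30.
B, merged: 07:45-12:45, 13:15-14:30.
A but not B: 06:00-07:45, 13:00-13:15.
B but not A: 08:30-08:45, 10:45-12:45, 13:30-14:30.
Combining gives A △ B.

06:00-07:45, 08:30-08:45, 10:45-12:45, 13:00-13:15, 13:30-14:30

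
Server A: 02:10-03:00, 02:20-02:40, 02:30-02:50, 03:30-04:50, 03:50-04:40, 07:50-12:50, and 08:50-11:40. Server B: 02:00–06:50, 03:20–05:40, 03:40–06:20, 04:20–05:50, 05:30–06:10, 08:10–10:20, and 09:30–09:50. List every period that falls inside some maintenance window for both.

02:10-03:00, 03:30-04:50, 08:10-10:20

A, merged: 02:10-03:00, 03:30-04:50, 07:50-12:50.
B, merged: 02:00-06:50, 08:10-10:20.
02:10-03:00 ∩ B → 02:10-03:00.
03:30-04:50 ∩ B → 03:30-04:50.
07:50-12:50 ∩ B → 08:10-10:20.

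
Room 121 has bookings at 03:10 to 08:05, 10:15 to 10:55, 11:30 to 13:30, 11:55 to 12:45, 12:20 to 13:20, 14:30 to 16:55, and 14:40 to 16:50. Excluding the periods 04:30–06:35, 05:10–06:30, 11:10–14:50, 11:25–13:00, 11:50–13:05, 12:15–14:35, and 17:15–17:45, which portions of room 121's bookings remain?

03:10–04:30, 06:35–08:05, 10:15–10:55, 14:50–16:55

First set merges to 03:10–08:05, 10:15–10:55, 11:30–13:30, 14:30–16:55.
Second set merges to 04:30–06:35, 11:10–14:50, 17:15–17:45.
03:10–08:05 with B removed leaves 03:10–04:30, 06:35–08:05.
10:15–10:55 is untouched.
11:30–13:30 lies entirely inside B → drops out.
14:30–16:55 with B removed leaves 14:50–16:55.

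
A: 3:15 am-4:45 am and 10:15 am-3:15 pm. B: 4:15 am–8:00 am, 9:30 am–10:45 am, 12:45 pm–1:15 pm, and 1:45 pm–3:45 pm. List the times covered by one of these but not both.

A but not B: 3:15 am–4:15 am, 10:45 am–12:45 pm, 1:15 pm–1:45 pm.
B but not A: 4:45 am–8:00 am, 9:30 am–10:15 am, 3:15 pm–3:45 pm.
Combining gives A △ B.

3:15 am–4:15 am, 4:45 am–8:00 am, 9:30 am–10:15 am, 10:45 am–12:45 pm, 1:15 pm–1:45 pm, 3:15 pm–3:45 pm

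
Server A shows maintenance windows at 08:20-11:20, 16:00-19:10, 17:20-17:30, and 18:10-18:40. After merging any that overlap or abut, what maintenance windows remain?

16:00-19:10 is disjoint → start new block.
17:20-17:30 overlaps/touches 16:00-19:10 → extend to 16:00-19:10.
18:10-18:40 overlaps/touches 16:00-19:10 → extend to 16:00-19:10.

08:20-11:20, 16:00-19:10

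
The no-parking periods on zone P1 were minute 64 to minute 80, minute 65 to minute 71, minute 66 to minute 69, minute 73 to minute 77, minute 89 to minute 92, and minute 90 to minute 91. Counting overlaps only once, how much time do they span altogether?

Merged: minute 64 to minute 80, minute 89 to minute 92.
Lengths: 16 minutes + 3 minutes = 19 minutes.

19 minutes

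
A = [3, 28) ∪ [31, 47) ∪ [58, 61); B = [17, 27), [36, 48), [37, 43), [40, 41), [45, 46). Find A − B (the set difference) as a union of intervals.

Merge the second list: [17, 27), [36, 48).
[3, 28) with B removed leaves [3, 17), [27, 28).
[31, 47) with B removed leaves [31, 36).
[58, 61) is untouched.

[3, 17) ∪ [27, 28) ∪ [31, 36) ∪ [58, 61)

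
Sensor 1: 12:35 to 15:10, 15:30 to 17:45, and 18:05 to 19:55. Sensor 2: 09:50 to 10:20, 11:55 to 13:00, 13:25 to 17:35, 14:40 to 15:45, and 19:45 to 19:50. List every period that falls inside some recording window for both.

12:35–13:00, 13:25–15:10, 15:30–17:35, 19:45–19:50

Merge the second list: 09:50–10:20, 11:55–13:00, 13:25–17:35, 19:45–19:50.
12:35–15:10 overlaps B on 12:35–13:00, 13:25–15:10.
15:30–17:45 overlaps B on 15:30–17:35.
18:05–19:55 overlaps B on 19:45–19:50.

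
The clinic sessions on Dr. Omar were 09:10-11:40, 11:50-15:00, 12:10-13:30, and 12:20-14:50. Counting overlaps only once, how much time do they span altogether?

Merged: 09:10–11:40, 11:50–15:00.
Lengths: 2 h 30 min + 3 h 10 min = 5 h 40 min.

5 h 40 min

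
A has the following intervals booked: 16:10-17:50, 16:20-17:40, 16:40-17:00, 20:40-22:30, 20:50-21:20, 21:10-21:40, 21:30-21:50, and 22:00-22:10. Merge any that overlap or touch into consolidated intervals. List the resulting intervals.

16:10–17:50, 20:40–22:30

16:20–17:40 overlaps/touches 16:10–17:50 → extend to 16:10–17:50.
16:40–17:00 overlaps/touches 16:10–17:50 → extend to 16:10–17:50.
20:40–22:30 is disjoint → start new block.
20:50–21:20 overlaps/touches 20:40–22:30 → extend to 20:40–22:30.
21:10–21:40 overlaps/touches 20:40–22:30 → extend to 20:40–22:30.
21:30–21:50 overlaps/touches 20:40–22:30 → extend to 20:40–22:30.
22:00–22:10 overlaps/touches 20:40–22:30 → extend to 20:40–22:30.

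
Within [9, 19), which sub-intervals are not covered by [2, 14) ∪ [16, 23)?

[14, 16)

Covered (merged): [2, 14), [16, 23).
Gaps within [9, 19): [14, 16).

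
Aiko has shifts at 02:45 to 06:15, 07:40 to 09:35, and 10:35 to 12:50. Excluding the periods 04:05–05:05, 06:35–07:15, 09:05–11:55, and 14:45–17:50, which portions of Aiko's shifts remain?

02:45–06:15 \ B = 02:45–04:05, 05:05–06:15.
07:40–09:35 \ B = 07:40–09:05.
10:35–12:50 \ B = 11:55–12:50.

02:45–04:05, 05:05–06:15, 07:40–09:05, 11:55–12:50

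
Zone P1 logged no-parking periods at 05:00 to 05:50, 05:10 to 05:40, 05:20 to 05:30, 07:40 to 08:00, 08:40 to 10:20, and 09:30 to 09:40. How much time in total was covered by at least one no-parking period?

Merged: 05:00–05:50, 07:40–08:00, 08:40–10:20.
Lengths: 50 min + 20 min + 1 h 40 min = 2 h 50 min.

2 h 50 min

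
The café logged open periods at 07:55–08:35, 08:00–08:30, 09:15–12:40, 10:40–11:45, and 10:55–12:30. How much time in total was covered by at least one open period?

4 h 5 min

Merged: 07:55-08:35, 09:15-12:40.
Lengths: 40 min + 3 h 25 min = 4 h 5 min.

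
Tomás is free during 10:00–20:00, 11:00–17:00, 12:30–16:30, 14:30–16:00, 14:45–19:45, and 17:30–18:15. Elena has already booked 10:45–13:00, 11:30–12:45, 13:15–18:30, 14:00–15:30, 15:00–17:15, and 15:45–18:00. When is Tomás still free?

First set merges to 10:00–20:00.
Second set merges to 10:45–13:00, 13:15–18:30.
10:00–20:00 with B removed leaves 10:00–10:45, 13:00–13:15, 18:30–20:00.

10:00–10:45, 13:00–13:15, 18:30–20:00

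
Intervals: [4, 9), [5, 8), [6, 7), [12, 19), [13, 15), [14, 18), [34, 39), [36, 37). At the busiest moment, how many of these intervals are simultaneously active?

At 6, 3 of the intervals are simultaneously active.
No point has more.

3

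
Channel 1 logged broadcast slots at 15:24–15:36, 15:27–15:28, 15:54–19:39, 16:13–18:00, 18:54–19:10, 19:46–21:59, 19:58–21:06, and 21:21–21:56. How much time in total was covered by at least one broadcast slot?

6 h 10 min

Merged: 15:24-15:36, 15:54-19:39, 19:46-21:59.
Lengths: 12 min + 3 h 45 min + 2 h 13 min = 6 h 10 min.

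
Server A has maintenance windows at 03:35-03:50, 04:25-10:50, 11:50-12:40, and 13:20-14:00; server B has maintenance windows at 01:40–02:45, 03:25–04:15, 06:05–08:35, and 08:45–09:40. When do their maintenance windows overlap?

03:35-03:50 overlaps B on 03:35-03:50.
04:25-10:50 overlaps B on 06:05-08:35, 08:45-09:40.
11:50-12:40 falls entirely outside B.
13:20-14:00 falls entirely outside B.

03:35-03:50, 06:05-08:35, 08:45-09:40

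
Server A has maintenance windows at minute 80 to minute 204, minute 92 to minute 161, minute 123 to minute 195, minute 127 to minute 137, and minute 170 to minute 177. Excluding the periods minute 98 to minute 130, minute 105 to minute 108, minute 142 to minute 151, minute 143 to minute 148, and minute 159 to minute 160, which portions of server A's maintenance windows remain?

minute 80 to minute 98, minute 130 to minute 142, minute 151 to minute 159, minute 160 to minute 204

Merge the first list: minute 80 to minute 204.
Merge the second list: minute 98 to minute 130, minute 142 to minute 151, minute 159 to minute 160.
minute 80 to minute 204 with B removed leaves minute 80 to minute 98, minute 130 to minute 142, minute 151 to minute 159, minute 160 to minute 204.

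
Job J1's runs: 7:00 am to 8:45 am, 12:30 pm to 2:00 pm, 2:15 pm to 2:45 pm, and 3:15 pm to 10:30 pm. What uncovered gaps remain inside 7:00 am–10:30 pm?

8:45 am-12:30 pm, 2:00 pm-2:15 pm, 2:45 pm-3:15 pm

The merged coverage is 7:00 am-8:45 am, 12:30 pm-2:00 pm, 2:15 pm-2:45 pm, 3:15 pm-10:30 pm.
Uncovered inside 7:00 am-10:30 pm: 8:45 am-12:30 pm, 2:00 pm-2:15 pm, 2:45 pm-3:15 pm.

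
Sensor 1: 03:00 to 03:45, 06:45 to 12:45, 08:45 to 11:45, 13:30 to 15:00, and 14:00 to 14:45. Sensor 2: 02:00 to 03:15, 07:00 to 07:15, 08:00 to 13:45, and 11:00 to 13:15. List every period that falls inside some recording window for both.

A, merged: 03:00-03:45, 06:45-12:45, 13:30-15:00.
B, merged: 02:00-03:15, 07:00-07:15, 08:00-13:45.
03:00-03:45 meets the second set on 03:00-03:15.
06:45-12:45 meets the second set on 07:00-07:15, 08:00-12:45.
13:30-15:00 meets the second set on 13:30-13:45.

03:00-03:15, 07:00-07:15, 08:00-12:45, 13:30-13:45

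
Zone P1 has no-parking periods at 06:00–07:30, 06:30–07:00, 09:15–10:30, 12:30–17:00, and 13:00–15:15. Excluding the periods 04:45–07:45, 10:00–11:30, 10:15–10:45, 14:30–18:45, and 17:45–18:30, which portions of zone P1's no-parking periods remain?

Merge the first list: 06:00–07:30, 09:15–10:30, 12:30–17:00.
Merge the second list: 04:45–07:45, 10:00–11:30, 14:30–18:45.
06:00–07:30: entirely removed.
09:15–10:30 \ B = 09:15–10:00.
12:30–17:00 \ B = 12:30–14:30.

09:15–10:00, 12:30–14:30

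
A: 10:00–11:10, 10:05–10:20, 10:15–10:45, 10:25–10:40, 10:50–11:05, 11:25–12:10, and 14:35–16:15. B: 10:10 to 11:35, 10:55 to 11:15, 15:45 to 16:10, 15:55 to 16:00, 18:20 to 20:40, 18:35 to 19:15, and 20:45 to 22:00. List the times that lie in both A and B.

A, merged: 10:00–11:10, 11:25–12:10, 14:35–16:15.
B, merged: 10:10–11:35, 15:45–16:10, 18:20–20:40, 20:45–22:00.
10:00–11:10 meets the second set on 10:10–11:10.
11:25–12:10 meets the second set on 11:25–11:35.
14:35–16:15 meets the second set on 15:45–16:10.

10:10–11:10, 11:25–11:35, 15:45–16:10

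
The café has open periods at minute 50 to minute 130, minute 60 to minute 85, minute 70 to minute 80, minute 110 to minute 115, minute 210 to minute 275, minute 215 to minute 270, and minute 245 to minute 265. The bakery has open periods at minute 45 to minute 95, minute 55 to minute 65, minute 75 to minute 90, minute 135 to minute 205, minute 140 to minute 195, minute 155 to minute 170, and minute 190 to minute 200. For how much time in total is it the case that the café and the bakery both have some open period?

Merge the first list: minute 50 to minute 130, minute 210 to minute 275.
Merge the second list: minute 45 to minute 95, minute 135 to minute 205.
A ∩ B = minute 50 to minute 95.
Total: 45 minutes.

45 minutes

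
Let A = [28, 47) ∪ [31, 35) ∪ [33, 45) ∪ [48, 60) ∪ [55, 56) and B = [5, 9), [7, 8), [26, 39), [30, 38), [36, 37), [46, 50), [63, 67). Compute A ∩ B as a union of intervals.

A, merged: [28, 47), [48, 60).
B, merged: [5, 9), [26, 39), [46, 50), [63, 67).
[28, 47) overlaps B on [28, 39), [46, 47).
[48, 60) overlaps B on [48, 50).

[28, 39) ∪ [46, 47) ∪ [48, 50)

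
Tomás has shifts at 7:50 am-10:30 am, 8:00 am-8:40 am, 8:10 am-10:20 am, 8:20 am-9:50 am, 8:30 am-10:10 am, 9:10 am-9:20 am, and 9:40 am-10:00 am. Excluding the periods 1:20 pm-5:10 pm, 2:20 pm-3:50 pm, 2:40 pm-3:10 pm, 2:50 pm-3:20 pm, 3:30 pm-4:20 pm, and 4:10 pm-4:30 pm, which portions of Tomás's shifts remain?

7:50 am-10:30 am

First set merges to 7:50 am-10:30 am.
Second set merges to 1:20 pm-5:10 pm.
7:50 am-10:30 am is untouched.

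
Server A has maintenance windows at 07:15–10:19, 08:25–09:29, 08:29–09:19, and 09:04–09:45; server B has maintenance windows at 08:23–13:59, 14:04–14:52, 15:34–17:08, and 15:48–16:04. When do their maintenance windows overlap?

08:23-10:19

Merge the first list: 07:15-10:19.
Merge the second list: 08:23-13:59, 14:04-14:52, 15:34-17:08.
07:15-10:19 ∩ B → 08:23-10:19.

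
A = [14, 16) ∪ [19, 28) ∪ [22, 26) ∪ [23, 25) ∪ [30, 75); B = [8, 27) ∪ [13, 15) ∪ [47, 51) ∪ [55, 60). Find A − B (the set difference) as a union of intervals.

[27, 28) ∪ [30, 47) ∪ [51, 55) ∪ [60, 75)

First set merges to [14, 16), [19, 28), [30, 75).
Second set merges to [8, 27), [47, 51), [55, 60).
[14, 16): entirely removed.
[19, 28) \ B = [27, 28).
[30, 75) \ B = [30, 47), [51, 55), [60, 75).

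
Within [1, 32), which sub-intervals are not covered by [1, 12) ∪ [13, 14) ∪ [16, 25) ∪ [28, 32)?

Covered (merged): [1, 12), [13, 14), [16, 25), [28, 32).
Gaps within [1, 32): [12, 13), [14, 16), [25, 28).

[12, 13) ∪ [14, 16) ∪ [25, 28)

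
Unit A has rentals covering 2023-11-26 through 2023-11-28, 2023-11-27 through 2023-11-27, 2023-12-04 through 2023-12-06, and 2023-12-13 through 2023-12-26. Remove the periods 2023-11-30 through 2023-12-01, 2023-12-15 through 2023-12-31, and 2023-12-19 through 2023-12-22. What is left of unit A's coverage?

2023-11-26 through 2023-11-28, 2023-12-04 through 2023-12-06, 2023-12-13 through 2023-12-14

First set merges to 2023-11-26 through 2023-11-28, 2023-12-04 through 2023-12-06, 2023-12-13 through 2023-12-26.
Second set merges to 2023-11-30 through 2023-12-01, 2023-12-15 through 2023-12-31.
2023-11-26 through 2023-11-28 is untouched.
2023-12-04 through 2023-12-06 is untouched.
2023-12-13 through 2023-12-26 with B removed leaves 2023-12-13 through 2023-12-14.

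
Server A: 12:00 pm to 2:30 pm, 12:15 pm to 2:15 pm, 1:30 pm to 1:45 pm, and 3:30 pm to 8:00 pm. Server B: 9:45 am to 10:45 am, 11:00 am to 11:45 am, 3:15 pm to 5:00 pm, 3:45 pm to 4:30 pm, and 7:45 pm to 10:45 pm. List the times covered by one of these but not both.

9:45 am–10:45 am, 11:00 am–11:45 am, 12:00 pm–2:30 pm, 3:15 pm–3:30 pm, 5:00 pm–7:45 pm, 8:00 pm–10:45 pm

First set merges to 12:00 pm–2:30 pm, 3:30 pm–8:00 pm.
Second set merges to 9:45 am–10:45 am, 11:00 am–11:45 am, 3:15 pm–5:00 pm, 7:45 pm–10:45 pm.
Only in the first: 12:00 pm–2:30 pm, 5:00 pm–7:45 pm.
Only in the second: 9:45 am–10:45 am, 11:00 am–11:45 am, 3:15 pm–3:30 pm, 8:00 pm–10:45 pm.
Together these are the periods covered by exactly one.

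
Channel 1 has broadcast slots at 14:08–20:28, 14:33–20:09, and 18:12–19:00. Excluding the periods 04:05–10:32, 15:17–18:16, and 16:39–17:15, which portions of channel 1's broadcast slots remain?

14:08-15:17, 18:16-20:28

Merge the first list: 14:08-20:28.
Merge the second list: 04:05-10:32, 15:17-18:16.
14:08-20:28 with B removed leaves 14:08-15:17, 18:16-20:28.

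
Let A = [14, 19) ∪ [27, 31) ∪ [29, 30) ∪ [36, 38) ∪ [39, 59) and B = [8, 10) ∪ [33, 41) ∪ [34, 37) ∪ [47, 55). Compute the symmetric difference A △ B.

A, merged: [14, 19), [27, 31), [36, 38), [39, 59).
B, merged: [8, 10), [33, 41), [47, 55).
A but not B: [14, 19), [27, 31), [41, 47), [55, 59).
B but not A: [8, 10), [33, 36), [38, 39).
Combining gives A △ B.

[8, 10) ∪ [14, 19) ∪ [27, 31) ∪ [33, 36) ∪ [38, 39) ∪ [41, 47) ∪ [55, 59)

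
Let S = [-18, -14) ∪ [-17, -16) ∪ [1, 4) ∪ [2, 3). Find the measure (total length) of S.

7

Merged: [-18, -14), [1, 4).
Lengths: 4 + 3 = 7.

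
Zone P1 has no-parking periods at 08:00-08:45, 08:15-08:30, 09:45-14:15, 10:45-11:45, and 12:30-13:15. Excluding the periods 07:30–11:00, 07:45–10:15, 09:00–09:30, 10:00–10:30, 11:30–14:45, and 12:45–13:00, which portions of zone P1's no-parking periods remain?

Merge the first list: 08:00–08:45, 09:45–14:15.
Merge the second list: 07:30–11:00, 11:30–14:45.
08:00–08:45: entirely removed.
09:45–14:15 \ B = 11:00–11:30.

11:00–11:30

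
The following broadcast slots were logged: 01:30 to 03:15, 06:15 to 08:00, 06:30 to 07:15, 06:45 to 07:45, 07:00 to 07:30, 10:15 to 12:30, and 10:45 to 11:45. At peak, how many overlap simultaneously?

Sweep endpoints in order; track running count of active intervals.
Peak of 4 reached at 07:00.

4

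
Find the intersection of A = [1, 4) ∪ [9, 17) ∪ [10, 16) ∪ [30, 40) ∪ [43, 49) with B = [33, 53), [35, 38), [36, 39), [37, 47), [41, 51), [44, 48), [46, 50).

First set merges to [1, 4), [9, 17), [30, 40), [43, 49).
Second set merges to [33, 53).
[1, 4) meets no B interval.
[9, 17) meets no B interval.
[30, 40) ∩ B → [33, 40).
[43, 49) ∩ B → [43, 49).

[33, 40) ∪ [43, 49)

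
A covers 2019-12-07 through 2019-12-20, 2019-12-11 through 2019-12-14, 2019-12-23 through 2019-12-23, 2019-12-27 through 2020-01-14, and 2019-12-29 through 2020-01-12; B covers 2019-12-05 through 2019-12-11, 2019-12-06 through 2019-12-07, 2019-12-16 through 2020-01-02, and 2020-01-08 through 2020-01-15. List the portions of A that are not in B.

2019-12-12 through 2019-12-15, 2020-01-03 through 2020-01-07

First set merges to 2019-12-07 through 2019-12-20, 2019-12-23 through 2019-12-23, 2019-12-27 through 2020-01-14.
Second set merges to 2019-12-05 through 2019-12-11, 2019-12-16 through 2020-01-02, 2020-01-08 through 2020-01-15.
2019-12-07 through 2019-12-20 with B removed leaves 2019-12-12 through 2019-12-15.
2019-12-23 through 2019-12-23 lies entirely inside B → drops out.
2019-12-27 through 2020-01-14 with B removed leaves 2020-01-03 through 2020-01-07.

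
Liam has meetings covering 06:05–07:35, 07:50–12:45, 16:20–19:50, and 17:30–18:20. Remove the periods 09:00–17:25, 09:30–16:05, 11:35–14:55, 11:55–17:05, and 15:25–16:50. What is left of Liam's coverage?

06:05–07:35, 07:50–09:00, 17:25–19:50

First set merges to 06:05–07:35, 07:50–12:45, 16:20–19:50.
Second set merges to 09:00–17:25.
06:05–07:35: nothing removed.
07:50–12:45 \ B = 07:50–09:00.
16:20–19:50 \ B = 17:25–19:50.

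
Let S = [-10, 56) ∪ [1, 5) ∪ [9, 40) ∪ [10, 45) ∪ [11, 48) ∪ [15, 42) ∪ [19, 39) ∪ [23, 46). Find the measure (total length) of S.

Merged: [-10, 56).
Length: 66.

66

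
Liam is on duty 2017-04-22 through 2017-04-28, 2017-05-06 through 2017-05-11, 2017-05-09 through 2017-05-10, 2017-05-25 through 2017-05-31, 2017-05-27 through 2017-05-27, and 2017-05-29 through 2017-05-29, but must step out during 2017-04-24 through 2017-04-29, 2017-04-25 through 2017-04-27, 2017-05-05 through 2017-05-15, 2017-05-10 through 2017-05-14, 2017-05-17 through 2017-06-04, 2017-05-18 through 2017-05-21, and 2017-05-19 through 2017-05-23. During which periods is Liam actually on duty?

2017-04-22 through 2017-04-23

Merge the first list: 2017-04-22 through 2017-04-28, 2017-05-06 through 2017-05-11, 2017-05-25 through 2017-05-31.
Merge the second list: 2017-04-24 through 2017-04-29, 2017-05-05 through 2017-05-15, 2017-05-17 through 2017-06-04.
2017-04-22 through 2017-04-28 minus B → 2017-04-22 through 2017-04-23.
2017-05-06 through 2017-05-11: fully covered by B → removed.
2017-05-25 through 2017-05-31: fully covered by B → removed.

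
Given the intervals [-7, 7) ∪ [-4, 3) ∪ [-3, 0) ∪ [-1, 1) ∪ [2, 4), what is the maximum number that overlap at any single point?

4

Sweep endpoints in order; track running count of active intervals.
Peak of 4 reached at -1.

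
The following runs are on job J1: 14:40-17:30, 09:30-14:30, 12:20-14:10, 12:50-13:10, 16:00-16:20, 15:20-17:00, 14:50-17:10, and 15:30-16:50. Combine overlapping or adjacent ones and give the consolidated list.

09:30–14:30, 14:40–17:30

Sort by start: 09:30–14:30, 12:20–14:10, 12:50–13:10, 14:40–17:30, 14:50–17:10, 15:20–17:00, 15:30–16:50, 16:00–16:20.
12:20–14:10 overlaps/touches 09:30–14:30 → extend to 09:30–14:30.
12:50–13:10 overlaps/touches 09:30–14:30 → extend to 09:30–14:30.
14:40–17:30 is disjoint → start new block.
14:50–17:10 overlaps/touches 14:40–17:30 → extend to 14:40–17:30.
15:20–17:00 overlaps/touches 14:40–17:30 → extend to 14:40–17:30.
15:30–16:50 overlaps/touches 14:40–17:30 → extend to 14:40–17:30.
16:00–16:20 overlaps/touches 14:40–17:30 → extend to 14:40–17:30.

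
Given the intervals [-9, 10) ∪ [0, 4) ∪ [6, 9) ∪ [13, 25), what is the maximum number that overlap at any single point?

2

Sweep endpoints in order; track running count of active intervals.
Peak of 2 reached at 0.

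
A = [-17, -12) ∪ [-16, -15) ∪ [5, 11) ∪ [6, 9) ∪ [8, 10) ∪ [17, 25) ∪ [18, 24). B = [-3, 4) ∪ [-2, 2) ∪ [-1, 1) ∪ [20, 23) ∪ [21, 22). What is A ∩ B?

Merge the first list: [-17, -12), [5, 11), [17, 25).
Merge the second list: [-3, 4), [20, 23).
[-17, -12) falls entirely outside B.
[5, 11) falls entirely outside B.
[17, 25) overlaps B on [20, 23).

[20, 23)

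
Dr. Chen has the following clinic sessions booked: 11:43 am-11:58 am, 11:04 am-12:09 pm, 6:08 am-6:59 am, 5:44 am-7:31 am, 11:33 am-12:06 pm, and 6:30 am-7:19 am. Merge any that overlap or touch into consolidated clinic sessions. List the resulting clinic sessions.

Sort by start: 5:44 am–7:31 am, 6:08 am–6:59 am, 6:30 am–7:19 am, 11:04 am–12:09 pm, 11:33 am–12:06 pm, 11:43 am–11:58 am.
6:08 am–6:59 am overlaps/touches 5:44 am–7:31 am → extend to 5:44 am–7:31 am.
6:30 am–7:19 am overlaps/touches 5:44 am–7:31 am → extend to 5:44 am–7:31 am.
11:04 am–12:09 pm is disjoint → start new block.
11:33 am–12:06 pm overlaps/touches 11:04 am–12:09 pm → extend to 11:04 am–12:09 pm.
11:43 am–11:58 am overlaps/touches 11:04 am–12:09 pm → extend to 11:04 am–12:09 pm.

5:44 am–7:31 am, 11:04 am–12:09 pm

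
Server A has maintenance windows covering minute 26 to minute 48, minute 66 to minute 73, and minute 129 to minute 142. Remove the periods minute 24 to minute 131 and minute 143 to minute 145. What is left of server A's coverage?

minute 26 to minute 48: entirely removed.
minute 66 to minute 73: entirely removed.
minute 129 to minute 142 \ B = minute 131 to minute 142.

minute 131 to minute 142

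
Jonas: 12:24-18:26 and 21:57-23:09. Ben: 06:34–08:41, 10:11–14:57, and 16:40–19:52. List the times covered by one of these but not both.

06:34-08:41, 10:11-12:24, 14:57-16:40, 18:26-19:52, 21:57-23:09

Only in the first: 14:57-16:40, 21:57-23:09.
Only in the second: 06:34-08:41, 10:11-12:24, 18:26-19:52.
Together these are the periods covered by exactly one.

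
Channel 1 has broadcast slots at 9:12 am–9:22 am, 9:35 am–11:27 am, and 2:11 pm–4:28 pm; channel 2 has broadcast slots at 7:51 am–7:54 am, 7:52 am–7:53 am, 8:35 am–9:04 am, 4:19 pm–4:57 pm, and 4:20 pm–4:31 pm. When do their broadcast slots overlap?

4:19 pm-4:28 pm

Merge the second list: 7:51 am-7:54 am, 8:35 am-9:04 am, 4:19 pm-4:57 pm.
9:12 am-9:22 am falls entirely outside B.
9:35 am-11:27 am falls entirely outside B.
2:11 pm-4:28 pm overlaps B on 4:19 pm-4:28 pm.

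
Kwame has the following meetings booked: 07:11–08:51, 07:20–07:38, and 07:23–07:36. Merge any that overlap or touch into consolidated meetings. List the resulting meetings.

07:20–07:38 overlaps/touches 07:11–08:51 → extend to 07:11–08:51.
07:23–07:36 overlaps/touches 07:11–08:51 → extend to 07:11–08:51.

07:11–08:51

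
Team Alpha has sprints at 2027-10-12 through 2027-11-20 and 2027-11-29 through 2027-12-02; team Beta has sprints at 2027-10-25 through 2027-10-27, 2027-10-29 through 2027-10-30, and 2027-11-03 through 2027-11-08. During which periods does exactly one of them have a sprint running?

2027-10-12 through 2027-10-24, 2027-10-28 through 2027-10-28, 2027-10-31 through 2027-11-02, 2027-11-09 through 2027-11-20, 2027-11-29 through 2027-12-02

Only in the first: 2027-10-12 through 2027-10-24, 2027-10-28 through 2027-10-28, 2027-10-31 through 2027-11-02, 2027-11-09 through 2027-11-20, 2027-11-29 through 2027-12-02.
Only in the second: none.
Together these are the periods covered by exactly one.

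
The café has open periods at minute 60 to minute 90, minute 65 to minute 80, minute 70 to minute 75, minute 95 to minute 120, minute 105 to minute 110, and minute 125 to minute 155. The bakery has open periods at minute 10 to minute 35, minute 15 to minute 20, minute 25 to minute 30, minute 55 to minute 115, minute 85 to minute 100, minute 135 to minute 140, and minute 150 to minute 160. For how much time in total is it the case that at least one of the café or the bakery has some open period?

First set merges to minute 60 to minute 90, minute 95 to minute 120, minute 125 to minute 155.
Second set merges to minute 10 to minute 35, minute 55 to minute 115, minute 135 to minute 140, minute 150 to minute 160.
A ∪ B = minute 10 to minute 35, minute 55 to minute 120, minute 125 to minute 160.
Total: 25 minutes + 65 minutes + 35 minutes = 125 minutes.

125 minutes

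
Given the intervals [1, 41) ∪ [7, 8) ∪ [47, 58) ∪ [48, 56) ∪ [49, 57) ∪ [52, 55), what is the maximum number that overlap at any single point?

4

Sweep endpoints in order; track running count of active intervals.
Peak of 4 reached at 52.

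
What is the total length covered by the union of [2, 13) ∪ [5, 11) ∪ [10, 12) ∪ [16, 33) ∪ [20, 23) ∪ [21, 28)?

28

Merged: [2, 13), [16, 33).
Lengths: 11 + 17 = 28.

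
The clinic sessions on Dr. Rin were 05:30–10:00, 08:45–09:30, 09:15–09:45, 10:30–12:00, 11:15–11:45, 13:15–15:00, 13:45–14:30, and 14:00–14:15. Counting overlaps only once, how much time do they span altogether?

Merged: 05:30–10:00, 10:30–12:00, 13:15–15:00.
Lengths: 4 h 30 min + 1 h 30 min + 1 h 45 min = 7 h 45 min.

7 h 45 min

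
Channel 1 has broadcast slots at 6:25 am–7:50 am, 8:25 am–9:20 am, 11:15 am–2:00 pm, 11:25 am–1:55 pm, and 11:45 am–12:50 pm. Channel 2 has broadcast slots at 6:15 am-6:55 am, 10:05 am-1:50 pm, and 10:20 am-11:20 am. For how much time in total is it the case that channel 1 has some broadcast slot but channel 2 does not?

2 h

Merge the first list: 6:25 am–7:50 am, 8:25 am–9:20 am, 11:15 am–2:00 pm.
Merge the second list: 6:15 am–6:55 am, 10:05 am–1:50 pm.
A \ B = 6:55 am–7:50 am, 8:25 am–9:20 am, 1:50 pm–2:00 pm.
Total: 55 min + 55 min + 10 min = 2 h.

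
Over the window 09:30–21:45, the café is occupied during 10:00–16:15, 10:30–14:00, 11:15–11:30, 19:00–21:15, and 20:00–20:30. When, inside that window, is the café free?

Covered (merged): 10:00–16:15, 19:00–21:15.
Uncovered inside 09:30–21:45: 09:30–10:00, 16:15–19:00, 21:15–21:45.

09:30–10:00, 16:15–19:00, 21:15–21:45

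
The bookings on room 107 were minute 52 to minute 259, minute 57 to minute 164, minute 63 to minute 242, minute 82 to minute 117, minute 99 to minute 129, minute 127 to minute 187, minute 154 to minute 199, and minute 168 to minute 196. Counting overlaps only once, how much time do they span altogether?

Merged: minute 52 to minute 259.
Length: 207 minutes.

207 minutes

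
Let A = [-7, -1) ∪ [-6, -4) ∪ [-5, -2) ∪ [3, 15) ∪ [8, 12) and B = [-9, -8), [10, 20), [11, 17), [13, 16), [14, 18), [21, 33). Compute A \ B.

A, merged: [-7, -1), [3, 15).
B, merged: [-9, -8), [10, 20), [21, 33).
[-7, -1): no B overlap → unchanged.
[3, 15) minus B → [3, 10).

[-7, -1) ∪ [3, 10)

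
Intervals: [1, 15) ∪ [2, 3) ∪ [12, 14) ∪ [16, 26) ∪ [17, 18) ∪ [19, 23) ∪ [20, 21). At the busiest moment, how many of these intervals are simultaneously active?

3

Sweep endpoints in order; track running count of active intervals.
Peak of 3 reached at 20.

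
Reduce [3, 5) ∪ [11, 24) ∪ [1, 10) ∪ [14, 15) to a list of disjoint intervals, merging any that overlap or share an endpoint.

Sort by start: [1, 10), [3, 5), [11, 24), [14, 15).
[3, 5) overlaps/touches [1, 10) → extend to [1, 10).
[11, 24) is disjoint → start new block.
[14, 15) overlaps/touches [11, 24) → extend to [11, 24).

[1, 10) ∪ [11, 24)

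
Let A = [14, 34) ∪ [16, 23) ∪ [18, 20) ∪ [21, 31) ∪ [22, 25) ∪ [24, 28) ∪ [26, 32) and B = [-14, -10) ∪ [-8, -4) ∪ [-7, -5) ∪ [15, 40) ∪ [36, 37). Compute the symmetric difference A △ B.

Merge the first list: [14, 34).
Merge the second list: [-14, -10), [-8, -4), [15, 40).
Only in the first: [14, 15).
Only in the second: [-14, -10), [-8, -4), [34, 40).
Together these are the periods covered by exactly one.

[-14, -10) ∪ [-8, -4) ∪ [14, 15) ∪ [34, 40)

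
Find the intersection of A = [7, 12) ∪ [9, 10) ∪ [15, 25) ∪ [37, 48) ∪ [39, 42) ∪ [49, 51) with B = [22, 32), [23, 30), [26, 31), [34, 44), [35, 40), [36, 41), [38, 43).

[22, 25) ∪ [37, 44)

A, merged: [7, 12), [15, 25), [37, 48), [49, 51).
B, merged: [22, 32), [34, 44).
[7, 12): no overlap with the second set.
[15, 25) meets the second set on [22, 25).
[37, 48) meets the second set on [37, 44).
[49, 51): no overlap with the second set.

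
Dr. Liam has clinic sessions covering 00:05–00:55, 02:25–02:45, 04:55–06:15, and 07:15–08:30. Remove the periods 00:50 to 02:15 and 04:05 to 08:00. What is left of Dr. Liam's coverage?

00:05–00:55 with B removed leaves 00:05–00:50.
02:25–02:45 is untouched.
04:55–06:15 lies entirely inside B → drops out.
07:15–08:30 with B removed leaves 08:00–08:30.

00:05–00:50, 02:25–02:45, 08:00–08:30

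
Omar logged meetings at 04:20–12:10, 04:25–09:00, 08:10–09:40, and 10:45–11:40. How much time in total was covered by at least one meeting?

Merged: 04:20-12:10.
Length: 7 h 50 min.

7 h 50 min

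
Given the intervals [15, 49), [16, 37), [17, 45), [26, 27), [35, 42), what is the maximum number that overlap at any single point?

At 26, 4 of the intervals are simultaneously active.
No point has more.

4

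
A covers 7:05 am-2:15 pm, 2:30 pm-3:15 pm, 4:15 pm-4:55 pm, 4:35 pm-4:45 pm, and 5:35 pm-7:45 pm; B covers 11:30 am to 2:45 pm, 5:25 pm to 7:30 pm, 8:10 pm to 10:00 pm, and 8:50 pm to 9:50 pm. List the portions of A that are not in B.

7:05 am-11:30 am, 2:45 pm-3:15 pm, 4:15 pm-4:55 pm, 7:30 pm-7:45 pm

A, merged: 7:05 am-2:15 pm, 2:30 pm-3:15 pm, 4:15 pm-4:55 pm, 5:35 pm-7:45 pm.
B, merged: 11:30 am-2:45 pm, 5:25 pm-7:30 pm, 8:10 pm-10:00 pm.
7:05 am-2:15 pm with B removed leaves 7:05 am-11:30 am.
2:30 pm-3:15 pm with B removed leaves 2:45 pm-3:15 pm.
4:15 pm-4:55 pm is untouched.
5:35 pm-7:45 pm with B removed leaves 7:30 pm-7:45 pm.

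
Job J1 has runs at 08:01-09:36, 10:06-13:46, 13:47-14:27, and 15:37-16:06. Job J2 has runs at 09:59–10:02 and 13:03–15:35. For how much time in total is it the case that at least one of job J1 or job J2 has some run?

7 h 36 min

A ∪ B = 08:01–09:36, 09:59–10:02, 10:06–15:35, 15:37–16:06.
Total: 1 h 35 min + 3 min + 5 h 29 min + 29 min = 7 h 36 min.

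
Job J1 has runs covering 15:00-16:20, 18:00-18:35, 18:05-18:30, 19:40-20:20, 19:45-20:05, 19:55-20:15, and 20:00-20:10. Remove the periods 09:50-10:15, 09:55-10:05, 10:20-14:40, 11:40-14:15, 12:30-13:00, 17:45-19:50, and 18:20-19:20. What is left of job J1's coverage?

15:00–16:20, 19:50–20:20

Merge the first list: 15:00–16:20, 18:00–18:35, 19:40–20:20.
Merge the second list: 09:50–10:15, 10:20–14:40, 17:45–19:50.
15:00–16:20: no B overlap → unchanged.
18:00–18:35: fully covered by B → removed.
19:40–20:20 minus B → 19:50–20:20.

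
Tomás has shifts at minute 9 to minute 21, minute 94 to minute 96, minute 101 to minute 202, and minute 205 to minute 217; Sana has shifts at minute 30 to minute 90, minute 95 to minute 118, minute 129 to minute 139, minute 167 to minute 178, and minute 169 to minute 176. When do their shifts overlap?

Merge the second list: minute 30 to minute 90, minute 95 to minute 118, minute 129 to minute 139, minute 167 to minute 178.
minute 9 to minute 21 falls entirely outside B.
minute 94 to minute 96 overlaps B on minute 95 to minute 96.
minute 101 to minute 202 overlaps B on minute 101 to minute 118, minute 129 to minute 139, minute 167 to minute 178.
minute 205 to minute 217 falls entirely outside B.

minute 95 to minute 96, minute 101 to minute 118, minute 129 to minute 139, minute 167 to minute 178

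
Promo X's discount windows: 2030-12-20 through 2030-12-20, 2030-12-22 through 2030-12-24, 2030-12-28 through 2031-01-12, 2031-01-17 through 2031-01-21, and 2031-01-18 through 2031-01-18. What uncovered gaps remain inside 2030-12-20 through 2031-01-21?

After merging, the occupied span is 2030-12-20 through 2030-12-20, 2030-12-22 through 2030-12-24, 2030-12-28 through 2031-01-12, 2031-01-17 through 2031-01-21.
Gaps within 2030-12-20 through 2031-01-21: 2030-12-21 through 2030-12-21, 2030-12-25 through 2030-12-27, 2031-01-13 through 2031-01-16.

2030-12-21 through 2030-12-21, 2030-12-25 through 2030-12-27, 2031-01-13 through 2031-01-16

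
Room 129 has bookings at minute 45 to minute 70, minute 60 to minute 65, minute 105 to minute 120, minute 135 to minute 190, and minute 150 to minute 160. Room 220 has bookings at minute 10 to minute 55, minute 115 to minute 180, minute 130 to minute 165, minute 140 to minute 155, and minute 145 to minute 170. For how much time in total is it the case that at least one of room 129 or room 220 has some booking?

145 minutes

A, merged: minute 45 to minute 70, minute 105 to minute 120, minute 135 to minute 190.
B, merged: minute 10 to minute 55, minute 115 to minute 180.
A ∪ B = minute 10 to minute 70, minute 105 to minute 190.
Total: 60 minutes + 85 minutes = 145 minutes.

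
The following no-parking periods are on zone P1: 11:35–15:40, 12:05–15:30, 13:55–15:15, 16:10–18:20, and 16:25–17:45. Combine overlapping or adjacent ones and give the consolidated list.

11:35-15:40, 16:10-18:20

12:05-15:30 overlaps/touches 11:35-15:40 → extend to 11:35-15:40.
13:55-15:15 overlaps/touches 11:35-15:40 → extend to 11:35-15:40.
16:10-18:20 is disjoint → start new block.
16:25-17:45 overlaps/touches 16:10-18:20 → extend to 16:10-18:20.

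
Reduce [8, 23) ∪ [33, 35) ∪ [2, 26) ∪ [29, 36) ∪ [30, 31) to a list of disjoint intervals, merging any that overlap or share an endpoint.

[2, 26) ∪ [29, 36)

Sort by start: [2, 26), [8, 23), [29, 36), [30, 31), [33, 35).
[8, 23) overlaps/touches [2, 26) → extend to [2, 26).
[29, 36) is disjoint → start new block.
[30, 31) overlaps/touches [29, 36) → extend to [29, 36).
[33, 35) overlaps/touches [29, 36) → extend to [29, 36).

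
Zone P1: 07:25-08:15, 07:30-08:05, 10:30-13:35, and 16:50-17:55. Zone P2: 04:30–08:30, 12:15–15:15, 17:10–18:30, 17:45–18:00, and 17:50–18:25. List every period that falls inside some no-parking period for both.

07:25–08:15, 12:15–13:35, 17:10–17:55

First set merges to 07:25–08:15, 10:30–13:35, 16:50–17:55.
Second set merges to 04:30–08:30, 12:15–15:15, 17:10–18:30.
07:25–08:15 meets the second set on 07:25–08:15.
10:30–13:35 meets the second set on 12:15–13:35.
16:50–17:55 meets the second set on 17:10–17:55.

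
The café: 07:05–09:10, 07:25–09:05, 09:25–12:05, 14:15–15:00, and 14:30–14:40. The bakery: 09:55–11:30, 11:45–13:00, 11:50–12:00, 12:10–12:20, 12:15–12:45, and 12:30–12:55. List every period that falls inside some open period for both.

Merge the first list: 07:05-09:10, 09:25-12:05, 14:15-15:00.
Merge the second list: 09:55-11:30, 11:45-13:00.
07:05-09:10 falls entirely outside B.
09:25-12:05 overlaps B on 09:55-11:30, 11:45-12:05.
14:15-15:00 falls entirely outside B.

09:55-11:30, 11:45-12:05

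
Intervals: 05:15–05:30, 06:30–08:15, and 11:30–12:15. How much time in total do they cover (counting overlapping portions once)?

2 h 45 min

Merged: 05:15–05:30, 06:30–08:15, 11:30–12:15.
Lengths: 15 min + 1 h 45 min + 45 min = 2 h 45 min.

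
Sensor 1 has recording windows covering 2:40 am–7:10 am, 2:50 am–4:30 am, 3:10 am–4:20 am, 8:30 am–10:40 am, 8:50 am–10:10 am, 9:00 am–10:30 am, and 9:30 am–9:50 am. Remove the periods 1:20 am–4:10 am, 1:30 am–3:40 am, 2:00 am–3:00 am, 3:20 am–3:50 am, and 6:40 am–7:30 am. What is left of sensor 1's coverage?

First set merges to 2:40 am–7:10 am, 8:30 am–10:40 am.
Second set merges to 1:20 am–4:10 am, 6:40 am–7:30 am.
2:40 am–7:10 am \ B = 4:10 am–6:40 am.
8:30 am–10:40 am: nothing removed.

4:10 am–6:40 am, 8:30 am–10:40 am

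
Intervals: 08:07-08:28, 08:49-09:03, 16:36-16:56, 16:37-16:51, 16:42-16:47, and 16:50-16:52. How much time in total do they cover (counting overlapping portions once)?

55 min

Merged: 08:07–08:28, 08:49–09:03, 16:36–16:56.
Lengths: 21 min + 14 min + 20 min = 55 min.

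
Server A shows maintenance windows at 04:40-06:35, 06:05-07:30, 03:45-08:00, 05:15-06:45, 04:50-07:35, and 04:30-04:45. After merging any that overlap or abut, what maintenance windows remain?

03:45–08:00

Sort by start: 03:45–08:00, 04:30–04:45, 04:40–06:35, 04:50–07:35, 05:15–06:45, 06:05–07:30.
04:30–04:45 overlaps/touches 03:45–08:00 → extend to 03:45–08:00.
04:40–06:35 overlaps/touches 03:45–08:00 → extend to 03:45–08:00.
04:50–07:35 overlaps/touches 03:45–08:00 → extend to 03:45–08:00.
05:15–06:45 overlaps/touches 03:45–08:00 → extend to 03:45–08:00.
06:05–07:30 overlaps/touches 03:45–08:00 → extend to 03:45–08:00.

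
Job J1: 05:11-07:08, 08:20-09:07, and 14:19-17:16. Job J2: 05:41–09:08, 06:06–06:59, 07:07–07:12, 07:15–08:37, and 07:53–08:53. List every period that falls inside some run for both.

05:41–07:08, 08:20–09:07

B, merged: 05:41–09:08.
05:11–07:08 overlaps B on 05:41–07:08.
08:20–09:07 overlaps B on 08:20–09:07.
14:19–17:16 falls entirely outside B.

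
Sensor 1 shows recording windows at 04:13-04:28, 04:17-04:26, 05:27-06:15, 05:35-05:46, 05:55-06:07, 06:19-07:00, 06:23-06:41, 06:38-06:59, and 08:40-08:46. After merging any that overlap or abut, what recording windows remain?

04:17–04:26 overlaps/touches 04:13–04:28 → extend to 04:13–04:28.
05:27–06:15 is disjoint → start new block.
05:35–05:46 overlaps/touches 05:27–06:15 → extend to 05:27–06:15.
05:55–06:07 overlaps/touches 05:27–06:15 → extend to 05:27–06:15.
06:19–07:00 is disjoint → start new block.
06:23–06:41 overlaps/touches 06:19–07:00 → extend to 06:19–07:00.
06:38–06:59 overlaps/touches 06:19–07:00 → extend to 06:19–07:00.
08:40–08:46 is disjoint → start new block.

04:13–04:28, 05:27–06:15, 06:19–07:00, 08:40–08:46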